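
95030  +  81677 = 176707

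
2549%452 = 289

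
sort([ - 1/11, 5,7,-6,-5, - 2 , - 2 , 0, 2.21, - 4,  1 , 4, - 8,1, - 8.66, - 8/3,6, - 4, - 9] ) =[ - 9, - 8.66, - 8,-6, - 5, - 4, - 4, - 8/3, - 2, - 2, - 1/11  ,  0,  1,1,2.21,4, 5, 6,7 ]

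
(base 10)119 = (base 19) 65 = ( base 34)3H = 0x77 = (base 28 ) 47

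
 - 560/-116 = 140/29= 4.83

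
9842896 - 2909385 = 6933511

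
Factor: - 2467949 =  - 11^1*224359^1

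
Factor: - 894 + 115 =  - 779 = - 19^1*41^1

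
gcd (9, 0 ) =9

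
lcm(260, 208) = 1040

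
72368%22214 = 5726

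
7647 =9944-2297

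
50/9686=25/4843 = 0.01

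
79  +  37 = 116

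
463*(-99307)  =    -  45979141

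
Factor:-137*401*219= - 3^1*73^1 * 137^1*401^1 = - 12031203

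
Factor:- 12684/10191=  - 2^2*7^1*43^( - 1 )*79^( - 1)*151^1 = - 4228/3397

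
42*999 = 41958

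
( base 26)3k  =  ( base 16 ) 62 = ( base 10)98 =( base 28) 3e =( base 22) 4A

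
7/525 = 1/75 = 0.01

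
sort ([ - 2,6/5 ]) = [ - 2,6/5]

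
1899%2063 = 1899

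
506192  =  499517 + 6675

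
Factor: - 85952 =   -  2^6*17^1*79^1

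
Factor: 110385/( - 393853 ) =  - 3^2*5^1*11^1*223^1 * 393853^( - 1) 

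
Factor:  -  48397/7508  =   - 2^ (  -  2)*  1877^(-1 )*48397^1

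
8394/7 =1199 + 1/7 = 1199.14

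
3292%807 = 64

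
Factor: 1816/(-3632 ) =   -  2^ ( - 1) = - 1/2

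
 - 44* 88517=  - 3894748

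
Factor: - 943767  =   - 3^2 * 11^1*9533^1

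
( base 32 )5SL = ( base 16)1795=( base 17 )13f2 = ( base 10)6037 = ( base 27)87g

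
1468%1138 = 330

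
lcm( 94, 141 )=282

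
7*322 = 2254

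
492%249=243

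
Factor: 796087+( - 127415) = 668672 = 2^10*653^1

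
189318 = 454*417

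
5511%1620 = 651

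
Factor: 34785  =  3^2*5^1* 773^1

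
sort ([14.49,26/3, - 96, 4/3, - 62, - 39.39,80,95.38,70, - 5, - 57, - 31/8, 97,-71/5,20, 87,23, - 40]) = [ - 96 ,-62, - 57, - 40, - 39.39 , - 71/5, - 5,-31/8,4/3, 26/3 , 14.49, 20,23, 70,80,  87,95.38,97 ] 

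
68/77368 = 17/19342 = 0.00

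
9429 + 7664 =17093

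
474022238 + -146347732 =327674506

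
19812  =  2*9906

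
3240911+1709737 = 4950648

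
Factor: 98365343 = 98365343^1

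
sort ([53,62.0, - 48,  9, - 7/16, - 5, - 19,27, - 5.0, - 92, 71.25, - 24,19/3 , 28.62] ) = [-92, - 48, - 24, - 19, - 5, - 5.0, - 7/16, 19/3 , 9,27, 28.62,53, 62.0, 71.25 ]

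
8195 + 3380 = 11575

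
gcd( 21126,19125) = 3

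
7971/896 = 8+803/896 = 8.90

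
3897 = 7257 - 3360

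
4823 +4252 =9075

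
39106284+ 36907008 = 76013292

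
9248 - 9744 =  - 496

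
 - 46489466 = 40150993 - 86640459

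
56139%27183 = 1773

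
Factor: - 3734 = -2^1* 1867^1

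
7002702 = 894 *7833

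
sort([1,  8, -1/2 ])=[- 1/2,1, 8] 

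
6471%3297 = 3174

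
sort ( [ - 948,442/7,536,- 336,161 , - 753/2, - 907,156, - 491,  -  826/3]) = [ - 948, - 907, - 491, - 753/2, - 336 ,-826/3, 442/7, 156, 161,536]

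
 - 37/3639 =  - 1 + 3602/3639= -0.01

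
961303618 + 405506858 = 1366810476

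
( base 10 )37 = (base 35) 12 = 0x25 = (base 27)1a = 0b100101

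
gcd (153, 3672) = 153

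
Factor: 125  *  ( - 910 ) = -2^1*5^4 * 7^1*13^1 = - 113750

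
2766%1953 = 813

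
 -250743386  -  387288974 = -638032360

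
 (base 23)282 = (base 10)1244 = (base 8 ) 2334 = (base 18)3f2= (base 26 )1lm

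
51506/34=1514 + 15/17= 1514.88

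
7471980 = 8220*909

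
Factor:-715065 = - 3^1 * 5^1*13^1*19^1*193^1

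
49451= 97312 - 47861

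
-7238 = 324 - 7562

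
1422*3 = 4266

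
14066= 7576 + 6490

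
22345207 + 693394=23038601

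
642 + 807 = 1449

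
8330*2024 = 16859920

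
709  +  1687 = 2396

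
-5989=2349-8338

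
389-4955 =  - 4566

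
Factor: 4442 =2^1*2221^1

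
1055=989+66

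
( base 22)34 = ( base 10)70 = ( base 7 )130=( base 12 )5A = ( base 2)1000110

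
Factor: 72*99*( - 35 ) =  - 249480 = - 2^3*3^4*5^1*7^1* 11^1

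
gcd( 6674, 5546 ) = 94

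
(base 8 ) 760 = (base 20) 14G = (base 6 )2144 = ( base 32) FG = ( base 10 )496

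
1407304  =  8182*172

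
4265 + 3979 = 8244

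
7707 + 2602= 10309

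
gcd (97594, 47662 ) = 2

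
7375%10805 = 7375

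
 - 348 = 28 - 376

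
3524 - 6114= - 2590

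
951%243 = 222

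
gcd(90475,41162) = 11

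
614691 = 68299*9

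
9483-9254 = 229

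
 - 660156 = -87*7588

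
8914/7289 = 1 + 1625/7289 =1.22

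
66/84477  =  22/28159  =  0.00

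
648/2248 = 81/281 = 0.29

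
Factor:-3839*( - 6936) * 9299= 247607299896 = 2^3 * 3^1 * 11^1*17^3*  349^1 * 547^1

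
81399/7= 81399/7=11628.43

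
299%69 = 23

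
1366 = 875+491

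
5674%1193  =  902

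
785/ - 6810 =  - 157/1362 = - 0.12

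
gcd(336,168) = 168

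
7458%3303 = 852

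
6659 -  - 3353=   10012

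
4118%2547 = 1571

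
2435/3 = 2435/3  =  811.67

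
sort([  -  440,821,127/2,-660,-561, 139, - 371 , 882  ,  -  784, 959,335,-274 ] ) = [-784, - 660, - 561 , -440, - 371, - 274,127/2,139, 335, 821,882 , 959 ]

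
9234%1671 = 879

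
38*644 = 24472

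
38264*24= 918336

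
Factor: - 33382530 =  - 2^1*3^4*5^1*41213^1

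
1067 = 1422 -355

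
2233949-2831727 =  - 597778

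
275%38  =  9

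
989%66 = 65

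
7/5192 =7/5192=0.00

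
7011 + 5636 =12647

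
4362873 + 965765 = 5328638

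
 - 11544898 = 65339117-76884015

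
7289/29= 7289/29 = 251.34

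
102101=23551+78550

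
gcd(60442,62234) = 2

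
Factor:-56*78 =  -4368 = -2^4*3^1*7^1*13^1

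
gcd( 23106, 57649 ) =1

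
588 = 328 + 260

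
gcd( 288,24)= 24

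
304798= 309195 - 4397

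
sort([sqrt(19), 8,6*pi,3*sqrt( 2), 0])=[0, 3*sqrt (2), sqrt( 19),  8, 6*pi ] 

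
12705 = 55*231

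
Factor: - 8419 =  - 8419^1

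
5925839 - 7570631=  - 1644792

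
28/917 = 4/131 =0.03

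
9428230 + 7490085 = 16918315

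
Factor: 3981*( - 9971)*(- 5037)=3^2*13^2*23^1*59^1 * 73^1*1327^1 = 199941453387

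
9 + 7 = 16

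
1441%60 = 1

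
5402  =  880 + 4522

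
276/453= 92/151= 0.61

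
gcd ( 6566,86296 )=938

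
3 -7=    - 4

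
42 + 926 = 968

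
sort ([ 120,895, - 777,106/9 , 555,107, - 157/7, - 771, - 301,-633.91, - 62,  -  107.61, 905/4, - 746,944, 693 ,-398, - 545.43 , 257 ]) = [ - 777, - 771,- 746, - 633.91, - 545.43, -398 , - 301, - 107.61, - 62, - 157/7, 106/9,107, 120, 905/4, 257, 555, 693,895,944]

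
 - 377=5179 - 5556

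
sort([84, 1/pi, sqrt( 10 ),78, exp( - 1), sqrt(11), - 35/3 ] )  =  [ - 35/3 , 1/pi, exp( - 1), sqrt( 10 ), sqrt(11 ),78, 84]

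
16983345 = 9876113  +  7107232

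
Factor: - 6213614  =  -2^1*11^1*53^1*73^2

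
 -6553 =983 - 7536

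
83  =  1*83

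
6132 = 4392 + 1740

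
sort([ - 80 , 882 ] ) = [ - 80, 882 ]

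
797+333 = 1130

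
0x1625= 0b1011000100101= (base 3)21202222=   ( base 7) 22346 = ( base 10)5669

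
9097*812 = 7386764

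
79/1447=79/1447 = 0.05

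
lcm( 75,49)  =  3675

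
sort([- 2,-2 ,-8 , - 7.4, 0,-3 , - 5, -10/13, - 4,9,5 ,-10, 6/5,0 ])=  [ - 10, - 8, - 7.4, - 5, - 4,-3,-2 , - 2,-10/13, 0,0 , 6/5,5,9]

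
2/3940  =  1/1970=0.00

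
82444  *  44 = 3627536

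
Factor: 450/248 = 2^( - 2) * 3^2*5^2 * 31^( - 1)= 225/124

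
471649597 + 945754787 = 1417404384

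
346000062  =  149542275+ 196457787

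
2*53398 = 106796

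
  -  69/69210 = - 1 + 23047/23070  =  -  0.00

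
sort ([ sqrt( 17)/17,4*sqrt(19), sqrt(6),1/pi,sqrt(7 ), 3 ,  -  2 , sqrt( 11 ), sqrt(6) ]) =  [ - 2,sqrt ( 17) /17,1/pi, sqrt( 6 ),sqrt(6), sqrt(7), 3, sqrt( 11),4*sqrt(19) ]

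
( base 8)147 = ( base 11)94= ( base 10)103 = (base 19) 58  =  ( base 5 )403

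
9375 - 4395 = 4980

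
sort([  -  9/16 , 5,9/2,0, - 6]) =[- 6, - 9/16,  0,9/2, 5]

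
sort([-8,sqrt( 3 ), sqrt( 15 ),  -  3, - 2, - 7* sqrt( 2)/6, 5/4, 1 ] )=[ - 8,  -  3,-2,-7 * sqrt(2 ) /6,1, 5/4, sqrt( 3),sqrt( 15) ]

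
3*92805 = 278415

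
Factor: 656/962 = 328/481 = 2^3 *13^(-1)*37^ ( - 1)*41^1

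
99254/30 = 3308 + 7/15 = 3308.47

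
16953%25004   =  16953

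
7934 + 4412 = 12346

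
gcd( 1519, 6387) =1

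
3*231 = 693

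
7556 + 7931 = 15487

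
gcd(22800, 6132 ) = 12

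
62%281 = 62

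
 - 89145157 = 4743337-93888494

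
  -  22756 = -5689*4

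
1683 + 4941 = 6624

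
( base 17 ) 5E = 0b1100011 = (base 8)143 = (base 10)99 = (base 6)243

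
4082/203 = 20 + 22/203 = 20.11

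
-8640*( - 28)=241920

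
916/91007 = 916/91007 =0.01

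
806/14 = 57 + 4/7 = 57.57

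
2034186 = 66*30821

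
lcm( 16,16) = 16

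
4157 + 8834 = 12991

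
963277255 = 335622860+627654395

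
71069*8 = 568552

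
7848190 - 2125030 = 5723160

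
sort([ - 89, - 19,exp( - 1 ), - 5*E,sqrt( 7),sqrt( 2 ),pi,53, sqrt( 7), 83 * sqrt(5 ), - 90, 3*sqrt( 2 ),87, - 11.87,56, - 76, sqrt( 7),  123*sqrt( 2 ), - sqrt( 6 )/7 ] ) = [ - 90, - 89, - 76,  -  19, - 5*E, - 11.87, - sqrt( 6) /7 , exp( - 1 ),sqrt(2),  sqrt( 7 ),sqrt( 7), sqrt(7 ),  pi, 3 * sqrt( 2),53 , 56,  87, 123*sqrt( 2 ),83 * sqrt( 5 ) ]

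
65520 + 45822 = 111342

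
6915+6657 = 13572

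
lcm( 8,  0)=0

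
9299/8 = 9299/8  =  1162.38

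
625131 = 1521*411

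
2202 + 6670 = 8872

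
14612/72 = 3653/18 = 202.94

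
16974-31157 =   -  14183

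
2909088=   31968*91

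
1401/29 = 1401/29 = 48.31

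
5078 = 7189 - 2111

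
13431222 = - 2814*( - 4773)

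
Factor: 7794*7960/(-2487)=-2^4*3^1*5^1 * 199^1*433^1*829^ (  -  1)   =  - 20680080/829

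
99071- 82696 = 16375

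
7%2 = 1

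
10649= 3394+7255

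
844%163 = 29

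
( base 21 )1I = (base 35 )14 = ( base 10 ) 39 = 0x27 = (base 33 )16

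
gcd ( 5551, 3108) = 7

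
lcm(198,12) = 396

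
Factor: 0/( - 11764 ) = 0 = 0^1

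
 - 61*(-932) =56852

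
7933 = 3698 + 4235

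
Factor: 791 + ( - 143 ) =648 = 2^3*3^4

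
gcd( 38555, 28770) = 5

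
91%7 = 0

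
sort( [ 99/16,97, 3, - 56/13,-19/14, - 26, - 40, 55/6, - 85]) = [ - 85, - 40 , - 26, - 56/13, -19/14,3, 99/16, 55/6,  97]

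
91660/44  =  2083 + 2/11 = 2083.18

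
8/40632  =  1/5079 = 0.00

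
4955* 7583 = 37573765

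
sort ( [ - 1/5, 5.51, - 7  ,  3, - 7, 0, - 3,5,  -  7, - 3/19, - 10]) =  [ - 10, - 7, - 7, - 7, - 3, - 1/5 , - 3/19, 0,3, 5,5.51] 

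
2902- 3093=-191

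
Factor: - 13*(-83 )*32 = 2^5*13^1*83^1 = 34528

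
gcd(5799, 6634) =1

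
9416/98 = 4708/49= 96.08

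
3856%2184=1672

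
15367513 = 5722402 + 9645111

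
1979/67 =1979/67 = 29.54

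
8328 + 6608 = 14936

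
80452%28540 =23372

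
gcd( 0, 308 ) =308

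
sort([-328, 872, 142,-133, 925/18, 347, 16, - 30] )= [  -  328, - 133, - 30,16, 925/18, 142, 347, 872]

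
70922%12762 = 7112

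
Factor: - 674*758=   -510892 = - 2^2*337^1*379^1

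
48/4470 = 8/745 = 0.01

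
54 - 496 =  - 442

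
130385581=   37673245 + 92712336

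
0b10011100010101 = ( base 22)keh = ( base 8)23425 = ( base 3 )111201120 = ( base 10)10005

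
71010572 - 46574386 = 24436186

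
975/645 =65/43 = 1.51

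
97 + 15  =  112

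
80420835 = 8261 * 9735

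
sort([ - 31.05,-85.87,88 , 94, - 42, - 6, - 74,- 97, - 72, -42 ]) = [  -  97, - 85.87, - 74,-72,-42, - 42, - 31.05, - 6, 88 , 94]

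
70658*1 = 70658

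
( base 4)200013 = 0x807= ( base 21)4di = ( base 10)2055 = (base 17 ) 71f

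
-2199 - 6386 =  - 8585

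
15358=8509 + 6849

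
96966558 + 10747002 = 107713560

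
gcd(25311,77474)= 1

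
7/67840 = 7/67840 = 0.00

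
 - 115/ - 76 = 115/76= 1.51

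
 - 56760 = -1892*30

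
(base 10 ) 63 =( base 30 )23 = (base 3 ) 2100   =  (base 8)77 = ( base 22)2j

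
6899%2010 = 869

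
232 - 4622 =  -  4390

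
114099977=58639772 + 55460205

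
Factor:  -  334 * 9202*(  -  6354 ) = 2^3*3^2*43^1*107^1* 167^1 * 353^1 = 19528815672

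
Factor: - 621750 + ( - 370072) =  - 991822 = - 2^1*13^1*37^1*1031^1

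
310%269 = 41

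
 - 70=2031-2101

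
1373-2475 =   -  1102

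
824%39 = 5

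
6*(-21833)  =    -  130998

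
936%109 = 64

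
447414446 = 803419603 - 356005157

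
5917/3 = 1972+1/3 = 1972.33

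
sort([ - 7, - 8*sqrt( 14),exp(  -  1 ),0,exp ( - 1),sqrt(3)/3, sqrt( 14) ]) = [ - 8 * sqrt ( 14), - 7,  0 , exp( - 1),exp( - 1 ),sqrt ( 3) /3,sqrt( 14)]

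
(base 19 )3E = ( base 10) 71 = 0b1000111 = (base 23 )32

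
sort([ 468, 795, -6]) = [ - 6, 468, 795]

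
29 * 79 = 2291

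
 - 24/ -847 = 24/847= 0.03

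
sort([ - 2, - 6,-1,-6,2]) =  [ - 6,  -  6, - 2, - 1, 2] 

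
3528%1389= 750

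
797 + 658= 1455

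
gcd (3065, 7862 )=1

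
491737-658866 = - 167129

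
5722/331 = 5722/331 = 17.29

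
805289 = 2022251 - 1216962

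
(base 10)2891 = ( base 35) 2cl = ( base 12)180B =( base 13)1415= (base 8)5513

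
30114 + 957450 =987564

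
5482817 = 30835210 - 25352393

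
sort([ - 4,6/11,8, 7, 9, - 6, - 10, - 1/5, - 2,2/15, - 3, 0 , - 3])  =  [ - 10,-6, - 4,  -  3, - 3,-2,-1/5, 0,2/15, 6/11, 7,8,9]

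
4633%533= 369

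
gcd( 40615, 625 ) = 5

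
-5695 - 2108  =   - 7803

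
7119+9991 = 17110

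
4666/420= 2333/210 = 11.11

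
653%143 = 81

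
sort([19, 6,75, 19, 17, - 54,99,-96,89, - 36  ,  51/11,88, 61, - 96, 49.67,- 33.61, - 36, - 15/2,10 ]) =[ - 96, - 96,-54, - 36, - 36,-33.61, - 15/2,51/11,  6,10 , 17, 19,19, 49.67, 61,75, 88,89,99 ]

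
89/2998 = 89/2998=0.03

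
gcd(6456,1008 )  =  24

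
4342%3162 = 1180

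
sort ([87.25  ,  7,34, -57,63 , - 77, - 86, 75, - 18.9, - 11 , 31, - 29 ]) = [ - 86, - 77, - 57, -29, - 18.9, - 11, 7, 31, 34, 63 , 75,87.25 ] 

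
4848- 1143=3705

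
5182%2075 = 1032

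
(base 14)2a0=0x214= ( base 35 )F7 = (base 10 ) 532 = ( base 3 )201201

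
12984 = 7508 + 5476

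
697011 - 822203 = -125192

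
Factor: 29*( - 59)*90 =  -153990 = - 2^1*3^2*5^1*29^1*59^1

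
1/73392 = 1/73392 = 0.00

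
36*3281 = 118116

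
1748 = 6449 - 4701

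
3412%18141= 3412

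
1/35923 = 1/35923 = 0.00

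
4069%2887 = 1182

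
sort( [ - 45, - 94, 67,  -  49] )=[ - 94,  -  49, - 45, 67 ]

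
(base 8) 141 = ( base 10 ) 97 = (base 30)37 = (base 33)2v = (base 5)342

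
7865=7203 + 662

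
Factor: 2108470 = 2^1*5^1*7^2*13^1 * 331^1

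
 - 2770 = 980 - 3750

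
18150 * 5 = 90750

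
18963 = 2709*7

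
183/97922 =183/97922 =0.00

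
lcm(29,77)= 2233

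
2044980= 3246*630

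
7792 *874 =6810208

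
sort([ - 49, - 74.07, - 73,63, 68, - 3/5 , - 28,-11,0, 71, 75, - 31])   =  [ - 74.07, - 73, - 49,  -  31, - 28, - 11 ,- 3/5, 0, 63,68,71, 75 ] 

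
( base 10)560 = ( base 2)1000110000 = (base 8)1060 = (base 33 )GW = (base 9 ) 682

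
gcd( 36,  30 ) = 6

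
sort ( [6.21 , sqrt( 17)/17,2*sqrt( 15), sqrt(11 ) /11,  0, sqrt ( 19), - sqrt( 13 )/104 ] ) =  [ - sqrt(13)/104, 0,sqrt(17)/17,sqrt( 11)/11, sqrt ( 19),6.21,2*sqrt(15) ]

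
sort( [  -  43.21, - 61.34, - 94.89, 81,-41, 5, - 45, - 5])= [-94.89,- 61.34, - 45, - 43.21, - 41 ,- 5,5,81] 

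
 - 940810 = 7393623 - 8334433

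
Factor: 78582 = 2^1*3^1*7^1 * 1871^1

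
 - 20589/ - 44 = 467 + 41/44 = 467.93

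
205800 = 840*245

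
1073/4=1073/4 =268.25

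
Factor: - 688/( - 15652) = 4/91 = 2^2 *7^(-1) * 13^( -1)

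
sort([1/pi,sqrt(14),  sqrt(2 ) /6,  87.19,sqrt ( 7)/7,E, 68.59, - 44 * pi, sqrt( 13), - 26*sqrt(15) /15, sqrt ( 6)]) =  [  -  44 * pi,- 26 * sqrt( 15) /15,  sqrt(2)/6, 1/pi,sqrt ( 7 )/7, sqrt( 6),  E,  sqrt(13), sqrt (14 ), 68.59,87.19] 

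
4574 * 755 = 3453370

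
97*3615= 350655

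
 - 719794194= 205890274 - 925684468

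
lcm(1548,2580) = 7740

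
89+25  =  114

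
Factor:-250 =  - 2^1*5^3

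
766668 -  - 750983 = 1517651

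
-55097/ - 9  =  6121+8/9 = 6121.89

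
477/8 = 477/8 = 59.62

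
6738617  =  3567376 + 3171241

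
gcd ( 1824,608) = 608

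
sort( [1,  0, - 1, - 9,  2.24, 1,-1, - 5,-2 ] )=[-9, - 5, - 2,-1, - 1, 0, 1,1, 2.24 ]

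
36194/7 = 36194/7 = 5170.57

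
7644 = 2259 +5385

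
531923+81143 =613066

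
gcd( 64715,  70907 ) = 43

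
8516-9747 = -1231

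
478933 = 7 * 68419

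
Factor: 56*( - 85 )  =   - 2^3*5^1*7^1* 17^1 = - 4760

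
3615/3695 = 723/739 = 0.98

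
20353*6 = 122118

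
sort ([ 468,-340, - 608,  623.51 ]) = [-608, - 340, 468,623.51]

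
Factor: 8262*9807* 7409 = 600317440506 = 2^1*3^6*7^1*17^1*31^1 * 239^1*467^1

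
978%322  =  12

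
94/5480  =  47/2740= 0.02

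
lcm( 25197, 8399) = 25197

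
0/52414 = 0=0.00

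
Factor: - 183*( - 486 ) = 88938 = 2^1*3^6*61^1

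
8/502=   4/251 = 0.02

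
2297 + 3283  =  5580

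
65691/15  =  4379 + 2/5 =4379.40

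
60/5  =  12  =  12.00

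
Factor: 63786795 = 3^1 * 5^1 *1789^1*2377^1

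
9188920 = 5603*1640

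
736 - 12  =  724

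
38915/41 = 38915/41 = 949.15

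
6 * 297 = 1782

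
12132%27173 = 12132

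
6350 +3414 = 9764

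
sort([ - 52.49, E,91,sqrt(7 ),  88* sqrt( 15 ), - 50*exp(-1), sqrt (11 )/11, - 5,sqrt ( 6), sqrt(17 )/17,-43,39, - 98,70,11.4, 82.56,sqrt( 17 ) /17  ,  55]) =[-98, - 52.49, - 43,  -  50*exp(  -  1 ), - 5, sqrt( 17 ) /17, sqrt ( 17)/17,sqrt (11 )/11,sqrt (6),sqrt ( 7 ), E, 11.4,39,  55, 70,82.56,91,88*sqrt( 15 )] 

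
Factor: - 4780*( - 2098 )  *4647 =46602160680 = 2^3*3^1*5^1 * 239^1*1049^1*1549^1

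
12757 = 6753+6004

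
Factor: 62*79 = 4898  =  2^1*31^1*79^1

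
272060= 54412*5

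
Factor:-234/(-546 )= 3/7=3^1*7^( - 1 ) 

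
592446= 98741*6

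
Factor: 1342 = 2^1*11^1*61^1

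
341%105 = 26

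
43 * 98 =4214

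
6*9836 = 59016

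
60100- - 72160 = 132260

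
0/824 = 0 = 0.00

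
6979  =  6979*1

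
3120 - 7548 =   -  4428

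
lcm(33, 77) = 231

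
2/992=1/496 = 0.00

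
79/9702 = 79/9702 = 0.01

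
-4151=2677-6828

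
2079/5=415 +4/5 = 415.80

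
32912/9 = 32912/9 = 3656.89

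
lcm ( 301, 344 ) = 2408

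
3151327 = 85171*37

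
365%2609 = 365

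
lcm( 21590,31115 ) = 1057910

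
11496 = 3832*3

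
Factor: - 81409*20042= -1631599178=-  2^1 * 11^1*911^1*81409^1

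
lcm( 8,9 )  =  72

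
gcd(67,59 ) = 1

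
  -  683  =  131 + - 814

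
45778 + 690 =46468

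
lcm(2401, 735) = 36015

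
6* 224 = 1344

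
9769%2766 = 1471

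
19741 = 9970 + 9771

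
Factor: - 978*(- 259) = 2^1 * 3^1* 7^1*37^1*163^1 = 253302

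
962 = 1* 962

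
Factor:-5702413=-19^1*23^1*13049^1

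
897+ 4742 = 5639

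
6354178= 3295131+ 3059047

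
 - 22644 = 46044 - 68688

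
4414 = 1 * 4414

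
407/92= 4 + 39/92 = 4.42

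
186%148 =38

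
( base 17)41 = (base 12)59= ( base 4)1011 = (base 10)69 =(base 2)1000101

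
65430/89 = 735 + 15/89= 735.17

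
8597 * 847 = 7281659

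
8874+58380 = 67254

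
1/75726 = 1/75726 = 0.00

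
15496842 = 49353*314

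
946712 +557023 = 1503735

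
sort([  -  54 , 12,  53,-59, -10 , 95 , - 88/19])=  [- 59, - 54 , - 10,-88/19 , 12,53,  95]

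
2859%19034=2859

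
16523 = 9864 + 6659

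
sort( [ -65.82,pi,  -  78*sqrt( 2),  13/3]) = [ - 78  *sqrt( 2 ), - 65.82, pi,  13/3 ]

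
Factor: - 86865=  - 3^1*5^1  *  5791^1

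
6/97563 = 2/32521  =  0.00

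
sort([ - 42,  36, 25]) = [  -  42,  25, 36]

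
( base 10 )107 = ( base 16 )6b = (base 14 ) 79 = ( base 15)72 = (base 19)5c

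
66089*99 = 6542811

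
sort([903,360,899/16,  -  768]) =[ - 768,899/16,360,903 ]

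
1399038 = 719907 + 679131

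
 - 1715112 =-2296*747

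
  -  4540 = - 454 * 10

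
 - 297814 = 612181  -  909995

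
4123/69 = 4123/69 = 59.75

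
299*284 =84916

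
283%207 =76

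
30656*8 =245248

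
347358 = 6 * 57893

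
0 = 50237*0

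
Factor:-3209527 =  - 83^1*38669^1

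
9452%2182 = 724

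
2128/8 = 266= 266.00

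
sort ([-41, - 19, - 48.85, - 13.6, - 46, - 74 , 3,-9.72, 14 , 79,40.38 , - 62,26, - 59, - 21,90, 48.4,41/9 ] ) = [ - 74, - 62, - 59,-48.85, - 46,-41, - 21,-19,-13.6, - 9.72,3, 41/9,14,  26,40.38, 48.4,79,90 ]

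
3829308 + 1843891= 5673199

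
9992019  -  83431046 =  -73439027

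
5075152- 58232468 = - 53157316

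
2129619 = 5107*417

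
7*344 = 2408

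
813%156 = 33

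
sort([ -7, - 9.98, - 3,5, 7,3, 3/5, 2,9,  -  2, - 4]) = [ - 9.98,-7,-4,-3 , - 2, 3/5, 2,  3,  5,  7 , 9 ]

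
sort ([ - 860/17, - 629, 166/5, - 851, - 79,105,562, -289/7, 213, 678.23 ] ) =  [ - 851, - 629,- 79, - 860/17, - 289/7,166/5,105,213,562 , 678.23] 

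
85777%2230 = 1037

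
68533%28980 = 10573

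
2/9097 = 2/9097= 0.00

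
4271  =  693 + 3578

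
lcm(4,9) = 36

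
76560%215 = 20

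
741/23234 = 741/23234 = 0.03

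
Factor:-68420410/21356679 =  - 2^1*3^( - 1)*5^1*17^1 * 31^1*12983^1*7118893^( -1)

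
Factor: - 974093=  - 461^1*2113^1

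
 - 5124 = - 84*61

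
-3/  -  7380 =1/2460 = 0.00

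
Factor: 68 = 2^2*17^1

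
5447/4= 5447/4=1361.75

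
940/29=940/29 = 32.41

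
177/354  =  1/2 = 0.50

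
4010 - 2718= 1292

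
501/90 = 167/30 = 5.57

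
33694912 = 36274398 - 2579486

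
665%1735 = 665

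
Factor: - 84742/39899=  - 2^1*7^1*17^( - 1)*2347^(  -  1)*6053^1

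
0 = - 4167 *0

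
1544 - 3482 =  - 1938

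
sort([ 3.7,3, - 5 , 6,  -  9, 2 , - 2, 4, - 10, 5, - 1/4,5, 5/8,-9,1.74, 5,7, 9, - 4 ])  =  [ -10,-9,-9,-5, - 4, - 2, - 1/4, 5/8, 1.74, 2, 3,3.7, 4 , 5, 5,  5, 6, 7,9] 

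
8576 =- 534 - -9110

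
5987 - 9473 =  - 3486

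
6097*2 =12194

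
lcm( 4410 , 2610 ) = 127890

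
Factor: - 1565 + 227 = -1338  =  - 2^1 * 3^1  *223^1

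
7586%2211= 953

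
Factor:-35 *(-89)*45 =140175 =3^2*5^2*7^1 * 89^1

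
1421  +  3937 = 5358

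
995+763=1758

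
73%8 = 1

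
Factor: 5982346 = 2^1*23^1*130051^1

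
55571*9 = 500139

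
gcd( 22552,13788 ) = 4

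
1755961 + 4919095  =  6675056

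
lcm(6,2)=6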